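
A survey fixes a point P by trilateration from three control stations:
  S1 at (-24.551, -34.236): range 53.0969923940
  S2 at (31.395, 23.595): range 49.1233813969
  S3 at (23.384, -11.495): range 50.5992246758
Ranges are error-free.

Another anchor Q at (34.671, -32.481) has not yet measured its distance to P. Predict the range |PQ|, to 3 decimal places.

eq1: (x + 24.551)² + (y + 34.236)² = 53.0969923940²
eq2: (x − 31.395)² + (y − 23.595)² = 49.1233813969²
eq3: (x − 23.384)² + (y + 11.495)² = 50.5992246758²
eq1−eq3, eq1−eq2 (x²,y² cancel):
  95.870·x + 45.482·y = -836.899753
  111.892·x + 115.662·y = 173.698754
det = 95.870·115.662 − 45.482·111.892 = 5999.443996
x = (-836.899753·115.662 − 45.482·173.698754) / 5999.443996 = -17.451228
y = (95.870·173.698754 − -836.899753·111.892) / 5999.443996 = 18.384185
|P − Q| = √((-17.451228 − 34.671)² + (18.384185 − -32.481)²) = 72.828522

72.829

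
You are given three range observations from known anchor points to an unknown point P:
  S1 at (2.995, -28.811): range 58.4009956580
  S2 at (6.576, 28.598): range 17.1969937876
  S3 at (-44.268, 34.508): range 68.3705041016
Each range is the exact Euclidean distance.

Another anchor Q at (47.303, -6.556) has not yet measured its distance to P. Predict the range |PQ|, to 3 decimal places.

eq1: (x − 2.995)² + (y + 28.811)² = 58.4009956580²
eq2: (x − 6.576)² + (y − 28.598)² = 17.1969937876²
eq3: (x + 44.268)² + (y − 34.508)² = 68.3705041016²
eq3−eq2, eq3−eq1 (x²,y² cancel):
  101.688·x − 11.820·y = 2089.420728
  94.526·x − 126.638·y = -1047.564605
det = 101.688·-126.638 − -11.820·94.526 = -11760.267624
x = (2089.420728·-126.638 − -11.820·-1047.564605) / -11760.267624 = 23.552379
y = (101.688·-1047.564605 − 2089.420728·94.526) / -11760.267624 = 25.852246
|P − Q| = √((23.552379 − 47.303)² + (25.852246 − -6.556)²) = 40.179428

40.179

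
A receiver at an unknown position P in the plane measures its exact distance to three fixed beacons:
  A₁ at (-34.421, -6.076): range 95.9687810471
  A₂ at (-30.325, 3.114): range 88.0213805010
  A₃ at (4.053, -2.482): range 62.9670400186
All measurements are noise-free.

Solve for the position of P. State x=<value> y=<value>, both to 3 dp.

eq1: (x + 34.421)² + (y + 6.076)² = 95.9687810471²
eq2: (x + 30.325)² + (y − 3.114)² = 88.0213805010²
eq3: (x − 4.053)² + (y + 2.482)² = 62.9670400186²
eq2−eq3, eq2−eq1 (x²,y² cancel):
  68.756·x − 11.192·y = 2876.199809
  -8.192·x − 18.380·y = -1169.823114
det = 68.756·-18.380 − -11.192·-8.192 = -1355.420144
x = (2876.199809·-18.380 − -11.192·-1169.823114) / -1355.420144 = 48.661821
y = (68.756·-1169.823114 − 2876.199809·-8.192) / -1355.420144 = 41.957860

x=48.662 y=41.958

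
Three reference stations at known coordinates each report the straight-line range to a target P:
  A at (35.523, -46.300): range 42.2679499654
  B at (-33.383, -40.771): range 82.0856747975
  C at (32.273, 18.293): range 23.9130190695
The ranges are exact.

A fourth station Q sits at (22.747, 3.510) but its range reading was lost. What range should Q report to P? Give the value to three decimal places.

19.068

eq1: (x − 35.523)² + (y + 46.300)² = 42.2679499654²
eq2: (x + 33.383)² + (y + 40.771)² = 82.0856747975²
eq3: (x − 32.273)² + (y − 18.293)² = 23.9130190695²
eq1−eq2, eq1−eq3 (x²,y² cancel):
  -137.812·x + 11.058·y = -5580.352812
  -6.500·x + 129.186·y = -814.646038
det = -137.812·129.186 − 11.058·-6.500 = -17731.504032
x = (-5580.352812·129.186 − 11.058·-814.646038) / -17731.504032 = 40.148602
y = (-137.812·-814.646038 − -5580.352812·-6.500) / -17731.504032 = -4.285914
|P − Q| = √((40.148602 − 22.747)² + (-4.285914 − 3.510)²) = 19.068090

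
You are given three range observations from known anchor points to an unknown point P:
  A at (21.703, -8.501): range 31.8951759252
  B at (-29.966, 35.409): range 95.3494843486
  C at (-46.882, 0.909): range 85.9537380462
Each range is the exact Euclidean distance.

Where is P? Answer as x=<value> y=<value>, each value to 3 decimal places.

x=28.947 y=-39.563

eq1: (x − 21.703)² + (y + 8.501)² = 31.8951759252²
eq2: (x + 29.966)² + (y − 35.409)² = 95.3494843486²
eq3: (x + 46.882)² + (y − 0.909)² = 85.9537380462²
eq2−eq1, eq2−eq3 (x²,y² cancel):
  103.338·x − 87.820·y = 6465.750691
  -33.832·x − 69.000·y = 1750.468849
det = 103.338·-69.000 − -87.820·-33.832 = -10101.448240
x = (6465.750691·-69.000 − -87.820·1750.468849) / -10101.448240 = 28.947396
y = (103.338·1750.468849 − 6465.750691·-33.832) / -10101.448240 = -39.562567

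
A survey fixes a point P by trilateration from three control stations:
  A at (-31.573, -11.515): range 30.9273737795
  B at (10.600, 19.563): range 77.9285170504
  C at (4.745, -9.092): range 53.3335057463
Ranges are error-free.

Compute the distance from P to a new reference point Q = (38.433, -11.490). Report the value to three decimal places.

eq1: (x + 31.573)² + (y + 11.515)² = 30.9273737795²
eq2: (x − 10.600)² + (y − 19.563)² = 77.9285170504²
eq3: (x − 4.745)² + (y + 9.092)² = 53.3335057463²
eq3−eq1, eq3−eq2 (x²,y² cancel):
  -72.636·x − 4.846·y = 2912.230451
  11.710·x + 57.310·y = -2838.499454
det = -72.636·57.310 − -4.846·11.710 = -4106.022500
x = (2912.230451·57.310 − -4.846·-2838.499454) / -4106.022500 = -37.297545
y = (-72.636·-2838.499454 − 2912.230451·11.710) / -4106.022500 = -41.907960
|P − Q| = √((-37.297545 − 38.433)² + (-41.907960 − -11.490)²) = 81.611076

81.611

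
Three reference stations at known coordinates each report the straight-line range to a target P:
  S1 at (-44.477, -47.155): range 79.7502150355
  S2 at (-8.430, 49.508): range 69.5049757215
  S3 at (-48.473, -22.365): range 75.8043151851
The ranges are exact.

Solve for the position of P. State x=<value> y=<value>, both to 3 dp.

x=26.417 y=-10.630

eq1: (x + 44.477)² + (y + 47.155)² = 79.7502150355²
eq2: (x + 8.430)² + (y − 49.508)² = 69.5049757215²
eq3: (x + 48.473)² + (y + 22.365)² = 75.8043151851²
eq3−eq2, eq3−eq1 (x²,y² cancel):
  80.086·x + 143.746·y = 587.634561
  7.992·x − 49.580·y = 738.170002
det = 80.086·-49.580 − 143.746·7.992 = -5119.481912
x = (587.634561·-49.580 − 143.746·738.170002) / -5119.481912 = 26.417499
y = (80.086·738.170002 − 587.634561·7.992) / -5119.481912 = -10.630120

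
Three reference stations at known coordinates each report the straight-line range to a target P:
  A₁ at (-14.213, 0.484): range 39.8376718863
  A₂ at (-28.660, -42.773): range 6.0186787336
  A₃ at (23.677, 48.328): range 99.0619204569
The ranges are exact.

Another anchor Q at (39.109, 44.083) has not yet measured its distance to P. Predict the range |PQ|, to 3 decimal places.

104.163

eq1: (x + 14.213)² + (y − 0.484)² = 39.8376718863²
eq2: (x + 28.660)² + (y + 42.773)² = 6.0186787336²
eq3: (x − 23.677)² + (y − 48.328)² = 99.0619204569²
eq2−eq1, eq2−eq3 (x²,y² cancel):
  28.894·x + 86.514·y = -3999.497112
  104.674·x + 182.202·y = -9531.768807
det = 28.894·182.202 − 86.514·104.674 = -3791.221848
x = (-3999.497112·182.202 − 86.514·-9531.768807) / -3791.221848 = -25.299251
y = (28.894·-9531.768807 − -3999.497112·104.674) / -3791.221848 = -37.780019
|P − Q| = √((-25.299251 − 39.109)² + (-37.780019 − 44.083)²) = 104.163221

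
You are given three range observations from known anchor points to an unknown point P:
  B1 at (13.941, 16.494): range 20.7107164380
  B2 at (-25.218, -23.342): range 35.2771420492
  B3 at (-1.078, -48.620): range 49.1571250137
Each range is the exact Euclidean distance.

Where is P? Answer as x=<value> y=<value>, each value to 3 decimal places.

x=0.781 y=0.502

eq1: (x − 13.941)² + (y − 16.494)² = 20.7107164380²
eq2: (x + 25.218)² + (y + 23.342)² = 35.2771420492²
eq3: (x + 1.078)² + (y + 48.620)² = 49.1571250137²
eq2−eq3, eq2−eq1 (x²,y² cancel):
  48.280·x − 50.556·y = 12.323808
  78.318·x + 79.672·y = 101.150005
det = 48.280·79.672 − -50.556·78.318 = 7806.008968
x = (12.323808·79.672 − -50.556·101.150005) / 7806.008968 = 0.780886
y = (48.280·101.150005 − 12.323808·78.318) / 7806.008968 = 0.501965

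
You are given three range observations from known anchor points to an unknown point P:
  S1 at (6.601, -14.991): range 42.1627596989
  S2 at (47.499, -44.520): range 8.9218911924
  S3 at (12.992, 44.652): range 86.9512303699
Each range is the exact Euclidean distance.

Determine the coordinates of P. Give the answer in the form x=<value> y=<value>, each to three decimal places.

x=42.472 y=-37.149

eq1: (x − 6.601)² + (y + 14.991)² = 42.1627596989²
eq2: (x − 47.499)² + (y + 44.520)² = 8.9218911924²
eq3: (x − 12.992)² + (y − 44.652)² = 86.9512303699²
eq3−eq2, eq3−eq1 (x²,y² cancel):
  69.014·x − 178.344·y = 9556.508553
  -12.782·x − 119.286·y = 3888.528271
det = 69.014·-119.286 − -178.344·-12.782 = -10511.997012
x = (9556.508553·-119.286 − -178.344·3888.528271) / -10511.997012 = 42.471663
y = (69.014·3888.528271 − 9556.508553·-12.782) / -10511.997012 = -37.149381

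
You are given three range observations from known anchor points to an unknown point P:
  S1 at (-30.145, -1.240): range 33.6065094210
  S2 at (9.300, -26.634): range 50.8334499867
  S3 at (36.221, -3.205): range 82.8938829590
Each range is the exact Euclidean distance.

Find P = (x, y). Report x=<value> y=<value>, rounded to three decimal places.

eq1: (x + 30.145)² + (y + 1.240)² = 33.6065094210²
eq2: (x − 9.300)² + (y + 26.634)² = 50.8334499867²
eq3: (x − 36.221)² + (y + 3.205)² = 82.8938829590²
eq3−eq1, eq3−eq2 (x²,y² cancel):
  -132.732·x + 3.930·y = 5330.024116
  -53.842·x − 46.858·y = 3760.983284
det = -132.732·-46.858 − 3.930·-53.842 = 6431.155116
x = (5330.024116·-46.858 − 3.930·3760.983284) / 6431.155116 = -41.133347
y = (-132.732·3760.983284 − 5330.024116·-53.842) / 6431.155116 = -32.999309

x=-41.133 y=-32.999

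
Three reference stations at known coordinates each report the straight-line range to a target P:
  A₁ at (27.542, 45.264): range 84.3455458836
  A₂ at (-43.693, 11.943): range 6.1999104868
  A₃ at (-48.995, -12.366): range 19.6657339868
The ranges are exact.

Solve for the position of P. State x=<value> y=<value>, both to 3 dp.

x=-47.757 y=7.261

eq1: (x − 27.542)² + (y − 45.264)² = 84.3455458836²
eq2: (x + 43.693)² + (y − 11.943)² = 6.1999104868²
eq3: (x + 48.995)² + (y + 12.366)² = 19.6657339868²
eq2−eq1, eq2−eq3 (x²,y² cancel):
  142.470·x + 66.642·y = -6320.054258
  -10.604·x − 48.618·y = 153.412280
det = 142.470·-48.618 − 66.642·-10.604 = -6219.934692
x = (-6320.054258·-48.618 − 66.642·153.412280) / -6219.934692 = -47.756884
y = (142.470·153.412280 − -6320.054258·-10.604) / -6219.934692 = 7.260721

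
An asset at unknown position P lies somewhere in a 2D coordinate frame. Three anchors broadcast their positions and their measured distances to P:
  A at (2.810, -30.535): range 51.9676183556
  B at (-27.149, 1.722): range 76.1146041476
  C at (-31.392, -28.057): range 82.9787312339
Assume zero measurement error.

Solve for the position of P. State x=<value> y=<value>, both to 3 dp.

x=48.581 y=-5.924

eq1: (x − 2.810)² + (y + 30.535)² = 51.9676183556²
eq2: (x + 27.149)² + (y − 1.722)² = 76.1146041476²
eq3: (x + 31.392)² + (y + 28.057)² = 82.9787312339²
eq1−eq3, eq1−eq2 (x²,y² cancel):
  -68.404·x + 4.956·y = -3352.465892
  -59.918·x + 64.514·y = -3293.048447
det = -68.404·64.514 − 4.956·-59.918 = -4116.062048
x = (-3352.465892·64.514 − 4.956·-3293.048447) / -4116.062048 = 48.580569
y = (-68.404·-3293.048447 − -3352.465892·-59.918) / -4116.062048 = -5.924263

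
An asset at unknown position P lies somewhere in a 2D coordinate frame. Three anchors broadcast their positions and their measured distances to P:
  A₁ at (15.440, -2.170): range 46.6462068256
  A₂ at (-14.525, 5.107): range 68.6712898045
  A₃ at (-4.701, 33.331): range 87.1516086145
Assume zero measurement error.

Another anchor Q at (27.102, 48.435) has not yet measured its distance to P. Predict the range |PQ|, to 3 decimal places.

94.565

eq1: (x − 15.440)² + (y + 2.170)² = 46.6462068256²
eq2: (x + 14.525)² + (y − 5.107)² = 68.6712898045²
eq3: (x + 4.701)² + (y − 33.331)² = 87.1516086145²
eq3−eq1, eq3−eq2 (x²,y² cancel):
  40.282·x − 71.002·y = 4529.581811
  -19.648·x − 56.448·y = 1983.658953
det = 40.282·-56.448 − -71.002·-19.648 = -3668.885632
x = (4529.581811·-56.448 − -71.002·1983.658953) / -3668.885632 = 31.301625
y = (40.282·1983.658953 − 4529.581811·-19.648) / -3668.885632 = -46.036587
|P − Q| = √((31.301625 − 27.102)² + (-46.036587 − 48.435)²) = 94.564886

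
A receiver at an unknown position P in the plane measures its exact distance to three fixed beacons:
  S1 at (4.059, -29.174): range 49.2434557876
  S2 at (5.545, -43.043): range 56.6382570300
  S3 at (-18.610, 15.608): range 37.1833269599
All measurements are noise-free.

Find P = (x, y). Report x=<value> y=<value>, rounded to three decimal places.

eq1: (x − 4.059)² + (y + 29.174)² = 49.2434557876²
eq2: (x − 5.545)² + (y + 43.043)² = 56.6382570300²
eq3: (x + 18.610)² + (y − 15.608)² = 37.1833269599²
eq1−eq2, eq1−eq3 (x²,y² cancel):
  2.972·x − 27.738·y = 232.874896
  -45.338·x + 89.564·y = 764.662141
det = 2.972·89.564 − -27.738·-45.338 = -991.401236
x = (232.874896·89.564 − -27.738·764.662141) / -991.401236 = -42.432271
y = (2.972·764.662141 − 232.874896·-45.338) / -991.401236 = -12.941943

x=-42.432 y=-12.942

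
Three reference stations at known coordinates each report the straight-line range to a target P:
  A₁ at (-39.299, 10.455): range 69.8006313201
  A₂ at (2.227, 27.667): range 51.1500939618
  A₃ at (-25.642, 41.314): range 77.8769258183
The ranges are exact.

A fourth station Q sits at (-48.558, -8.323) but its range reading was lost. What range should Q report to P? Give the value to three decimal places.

73.472

eq1: (x + 39.299)² + (y − 10.455)² = 69.8006313201²
eq2: (x − 2.227)² + (y − 27.667)² = 51.1500939618²
eq3: (x + 25.642)² + (y − 41.314)² = 77.8769258183²
eq3−eq1, eq3−eq2 (x²,y² cancel):
  -27.314·x − 61.718·y = 482.047108
  55.738·x − 27.294·y = 1854.547121
det = -27.314·-27.294 − -61.718·55.738 = 4185.546200
x = (482.047108·-27.294 − -61.718·1854.547121) / 4185.546200 = 24.202802
y = (-27.314·1854.547121 − 482.047108·55.738) / 4185.546200 = -18.521703
|P − Q| = √((24.202802 − -48.558)² + (-18.521703 − -8.323)²) = 73.472089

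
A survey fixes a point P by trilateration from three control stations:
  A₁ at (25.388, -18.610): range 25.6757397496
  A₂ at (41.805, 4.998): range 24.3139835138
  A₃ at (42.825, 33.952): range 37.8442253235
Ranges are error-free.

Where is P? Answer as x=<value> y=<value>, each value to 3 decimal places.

x=17.505 y=5.826

eq1: (x − 25.388)² + (y + 18.610)² = 25.6757397496²
eq2: (x − 41.805)² + (y − 4.998)² = 24.3139835138²
eq3: (x − 42.825)² + (y − 33.952)² = 37.8442253235²
eq2−eq3, eq2−eq1 (x²,y² cancel):
  2.040·x + 57.908·y = 373.065304
  -32.834·x − 47.216·y = -849.829202
det = 2.040·-47.216 − 57.908·-32.834 = 1805.030632
x = (373.065304·-47.216 − 57.908·-849.829202) / 1805.030632 = 17.505109
y = (2.040·-849.829202 − 373.065304·-32.834) / 1805.030632 = 5.825704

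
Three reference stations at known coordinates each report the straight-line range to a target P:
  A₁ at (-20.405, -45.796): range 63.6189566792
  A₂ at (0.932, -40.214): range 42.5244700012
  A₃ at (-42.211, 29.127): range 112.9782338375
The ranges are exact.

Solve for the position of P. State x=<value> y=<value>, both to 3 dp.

eq1: (x + 20.405)² + (y + 45.796)² = 63.6189566792²
eq2: (x − 0.932)² + (y + 40.214)² = 42.5244700012²
eq3: (x + 42.211)² + (y − 29.127)² = 112.9782338375²
eq2−eq1, eq2−eq3 (x²,y² cancel):
  -42.674·x − 11.164·y = -1343.437879
  -86.286·x + 138.682·y = -9943.634542
det = -42.674·138.682 − -11.164·-86.286 = -6881.412572
x = (-1343.437879·138.682 − -11.164·-9943.634542) / -6881.412572 = 43.206447
y = (-42.674·-9943.634542 − -1343.437879·-86.286) / -6881.412572 = -44.818528

x=43.206 y=-44.819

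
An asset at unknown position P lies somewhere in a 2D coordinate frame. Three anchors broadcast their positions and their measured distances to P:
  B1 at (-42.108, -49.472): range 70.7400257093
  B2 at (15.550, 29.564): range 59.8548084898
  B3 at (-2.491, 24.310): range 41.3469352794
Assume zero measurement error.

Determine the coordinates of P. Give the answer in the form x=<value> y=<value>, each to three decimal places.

eq1: (x + 42.108)² + (y + 49.472)² = 70.7400257093²
eq2: (x − 15.550)² + (y − 29.564)² = 59.8548084898²
eq3: (x + 2.491)² + (y − 24.310)² = 41.3469352794²
eq3−eq1, eq3−eq2 (x²,y² cancel):
  -79.234·x − 147.564·y = 328.799087
  36.082·x + 10.508·y = -1354.377627
det = -79.234·10.508 − -147.564·36.082 = 4491.813376
x = (328.799087·10.508 − -147.564·-1354.377627) / 4491.813376 = -43.724515
y = (-79.234·-1354.377627 − 328.799087·36.082) / 4491.813376 = 21.249553

x=-43.725 y=21.250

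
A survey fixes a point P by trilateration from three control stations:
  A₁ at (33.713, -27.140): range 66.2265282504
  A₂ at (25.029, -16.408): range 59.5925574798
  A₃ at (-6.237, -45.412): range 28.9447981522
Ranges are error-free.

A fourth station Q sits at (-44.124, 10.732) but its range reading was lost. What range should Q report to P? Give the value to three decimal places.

eq1: (x − 33.713)² + (y + 27.140)² = 66.2265282504²
eq2: (x − 25.029)² + (y + 16.408)² = 59.5925574798²
eq3: (x + 6.237)² + (y + 45.412)² = 28.9447981522²
eq2−eq1, eq2−eq3 (x²,y² cancel):
  17.368·x − 21.464·y = 142.792527
  -62.532·x − 58.008·y = 3918.948175
det = 17.368·-58.008 − -21.464·-62.532 = -2349.669792
x = (142.792527·-58.008 − -21.464·3918.948175) / -2349.669792 = -32.273980
y = (17.368·3918.948175 − 142.792527·-62.532) / -2349.669792 = -32.767751
|P − Q| = √((-32.273980 − -44.124)² + (-32.767751 − 10.732)²) = 45.084934

45.085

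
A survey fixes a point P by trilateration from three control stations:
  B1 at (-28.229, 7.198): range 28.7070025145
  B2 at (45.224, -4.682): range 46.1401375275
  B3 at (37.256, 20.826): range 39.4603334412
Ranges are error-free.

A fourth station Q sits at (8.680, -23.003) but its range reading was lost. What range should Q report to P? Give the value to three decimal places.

eq1: (x + 28.229)² + (y − 7.198)² = 28.7070025145²
eq2: (x − 45.224)² + (y + 4.682)² = 46.1401375275²
eq3: (x − 37.256)² + (y − 20.826)² = 39.4603334412²
eq1−eq3, eq1−eq2 (x²,y² cancel):
  130.970·x + 27.256·y = 240.018245
  146.906·x − 23.760·y = -86.376643
det = 130.970·-23.760 − 27.256·146.906 = -7115.917136
x = (240.018245·-23.760 − 27.256·-86.376643) / -7115.917136 = 0.470572
y = (130.970·-86.376643 − 240.018245·146.906) / -7115.917136 = 6.544886
|P − Q| = √((0.470572 − 8.680)² + (6.544886 − -23.003)²) = 30.667121

30.667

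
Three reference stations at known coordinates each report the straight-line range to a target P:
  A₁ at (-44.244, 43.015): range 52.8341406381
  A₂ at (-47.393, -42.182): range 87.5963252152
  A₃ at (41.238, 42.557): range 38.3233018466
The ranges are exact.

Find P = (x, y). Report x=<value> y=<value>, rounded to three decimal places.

eq1: (x + 44.244)² + (y − 43.015)² = 52.8341406381²
eq2: (x + 47.393)² + (y + 42.182)² = 87.5963252152²
eq3: (x − 41.238)² + (y − 42.557)² = 38.3233018466²
eq3−eq2, eq3−eq1 (x²,y² cancel):
  -177.262·x − 169.478·y = -5690.694047
  -170.964·x + 0.916·y = -1026.620085
det = -177.262·0.916 − -169.478·-170.964 = -29137.008784
x = (-5690.694047·0.916 − -169.478·-1026.620085) / -29137.008784 = 6.150329
y = (-177.262·-1026.620085 − -5690.694047·-170.964) / -29137.008784 = 27.144965

x=6.150 y=27.145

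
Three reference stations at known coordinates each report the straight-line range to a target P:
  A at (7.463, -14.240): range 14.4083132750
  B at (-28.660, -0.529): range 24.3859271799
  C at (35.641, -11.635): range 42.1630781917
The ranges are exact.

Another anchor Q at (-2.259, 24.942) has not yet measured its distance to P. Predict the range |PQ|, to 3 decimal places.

eq1: (x − 7.463)² + (y + 14.240)² = 14.4083132750²
eq2: (x + 28.660)² + (y + 0.529)² = 24.3859271799²
eq3: (x − 35.641)² + (y + 11.635)² = 42.1630781917²
eq2−eq1, eq2−eq3 (x²,y² cancel):
  72.246·x − 27.422·y = -176.127519
  128.602·x − 22.212·y = -599.073053
det = 72.246·-22.212 − -27.422·128.602 = 1921.795892
x = (-176.127519·-22.212 − -27.422·-599.073053) / 1921.795892 = -6.512469
y = (72.246·-599.073053 − -176.127519·128.602) / 1921.795892 = -10.734897
|P − Q| = √((-6.512469 − -2.259)² + (-10.734897 − 24.942)²) = 35.929556

35.930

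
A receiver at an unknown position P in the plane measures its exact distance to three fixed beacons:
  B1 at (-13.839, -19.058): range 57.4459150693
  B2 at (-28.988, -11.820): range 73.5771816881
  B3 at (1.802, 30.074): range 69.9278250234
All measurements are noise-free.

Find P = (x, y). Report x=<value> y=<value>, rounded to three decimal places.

eq1: (x + 13.839)² + (y + 19.058)² = 57.4459150693²
eq2: (x + 28.988)² + (y + 11.820)² = 73.5771816881²
eq3: (x − 1.802)² + (y − 30.074)² = 69.9278250234²
eq2−eq1, eq2−eq3 (x²,y² cancel):
  30.298·x − 14.476·y = 1688.277248
  61.580·x + 83.788·y = 451.377089
det = 30.298·83.788 − -14.476·61.580 = 3430.040904
x = (1688.277248·83.788 − -14.476·451.377089) / 3430.040904 = 43.145698
y = (30.298·451.377089 − 1688.277248·61.580) / 3430.040904 = -26.322803

x=43.146 y=-26.323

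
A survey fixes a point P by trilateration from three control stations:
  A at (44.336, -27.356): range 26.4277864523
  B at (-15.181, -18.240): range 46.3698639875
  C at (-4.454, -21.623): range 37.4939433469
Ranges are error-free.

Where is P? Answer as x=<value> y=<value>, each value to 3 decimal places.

x=29.416 y=-5.542

eq1: (x − 44.336)² + (y + 27.356)² = 26.4277864523²
eq2: (x + 15.181)² + (y + 18.240)² = 46.3698639875²
eq3: (x + 4.454)² + (y + 21.623)² = 37.4939433469²
eq3−eq1, eq3−eq2 (x²,y² cancel):
  97.580·x − 11.466·y = 2934.007278
  -21.454·x + 6.766·y = -668.600383
det = 97.580·6.766 − -11.466·-21.454 = 414.234716
x = (2934.007278·6.766 − -11.466·-668.600383) / 414.234716 = 29.416466
y = (97.580·-668.600383 − 2934.007278·-21.454) / 414.234716 = -5.542349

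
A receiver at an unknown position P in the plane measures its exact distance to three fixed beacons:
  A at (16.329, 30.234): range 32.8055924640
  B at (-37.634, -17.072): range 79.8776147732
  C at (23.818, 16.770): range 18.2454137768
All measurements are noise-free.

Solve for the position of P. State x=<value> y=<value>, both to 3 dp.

eq1: (x − 16.329)² + (y − 30.234)² = 32.8055924640²
eq2: (x + 37.634)² + (y + 17.072)² = 79.8776147732²
eq3: (x − 23.818)² + (y − 16.770)² = 18.2454137768²
eq3−eq1, eq3−eq2 (x²,y² cancel):
  -14.978·x + 26.928·y = -411.110800
  -122.904·x − 67.684·y = -5188.297102
det = -14.978·-67.684 − 26.928·-122.904 = 4323.329864
x = (-411.110800·-67.684 − 26.928·-5188.297102) / 4323.329864 = 38.751632
y = (-14.978·-5188.297102 − -411.110800·-122.904) / 4323.329864 = 6.287550

x=38.752 y=6.288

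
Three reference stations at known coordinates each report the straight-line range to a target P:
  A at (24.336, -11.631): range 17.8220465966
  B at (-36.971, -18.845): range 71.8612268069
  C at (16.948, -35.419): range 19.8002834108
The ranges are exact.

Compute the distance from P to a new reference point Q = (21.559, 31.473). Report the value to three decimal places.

59.173

eq1: (x − 24.336)² + (y + 11.631)² = 17.8220465966²
eq2: (x + 36.971)² + (y + 18.845)² = 71.8612268069²
eq3: (x − 16.948)² + (y + 35.419)² = 19.8002834108²
eq2−eq3, eq2−eq1 (x²,y² cancel):
  107.838·x − 33.148·y = 4591.736094
  122.614·x + 14.428·y = 3851.942764
det = 107.838·14.428 − -33.148·122.614 = 5620.295536
x = (4591.736094·14.428 − -33.148·3851.942764) / 5620.295536 = 34.505973
y = (107.838·3851.942764 − 4591.736094·122.614) / 5620.295536 = -26.266470
|P − Q| = √((34.505973 − 21.559)² + (-26.266470 − 31.473)²) = 59.173225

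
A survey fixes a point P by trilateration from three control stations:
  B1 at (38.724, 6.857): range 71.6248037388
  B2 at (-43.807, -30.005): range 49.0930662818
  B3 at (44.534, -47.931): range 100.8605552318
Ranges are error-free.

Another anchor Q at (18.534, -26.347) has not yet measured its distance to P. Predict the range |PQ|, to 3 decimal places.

eq1: (x − 38.724)² + (y − 6.857)² = 71.6248037388²
eq2: (x + 43.807)² + (y + 30.005)² = 49.0930662818²
eq3: (x − 44.534)² + (y + 47.931)² = 100.8605552318²
eq3−eq1, eq3−eq2 (x²,y² cancel):
  -11.620·x + 109.576·y = 2308.647799
  -176.682·x + 35.852·y = 6301.417802
det = -11.620·35.852 − 109.576·-176.682 = 18943.506592
x = (2308.647799·35.852 − 109.576·6301.417802) / 18943.506592 = -32.080360
y = (-11.620·6301.417802 − 2308.647799·-176.682) / 18943.506592 = 17.666953
|P − Q| = √((-32.080360 − 18.534)² + (17.666953 − -26.347)²) = 67.074895

67.075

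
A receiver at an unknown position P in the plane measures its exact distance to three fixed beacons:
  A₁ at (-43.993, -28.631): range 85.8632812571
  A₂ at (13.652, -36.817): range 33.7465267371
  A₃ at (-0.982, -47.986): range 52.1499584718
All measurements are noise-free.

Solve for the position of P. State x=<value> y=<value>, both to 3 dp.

eq1: (x + 43.993)² + (y + 28.631)² = 85.8632812571²
eq2: (x − 13.652)² + (y + 36.817)² = 33.7465267371²
eq3: (x + 0.982)² + (y + 47.986)² = 52.1499584718²
eq2−eq1, eq2−eq3 (x²,y² cancel):
  -115.290·x + 16.372·y = -5020.425384
  -29.268·x − 22.338·y = -819.038175
det = -115.290·-22.338 − 16.372·-29.268 = 3054.523716
x = (-5020.425384·-22.338 − 16.372·-819.038175) / 3054.523716 = 41.104790
y = (-115.290·-819.038175 − -5020.425384·-29.268) / 3054.523716 = -17.191190

x=41.105 y=-17.191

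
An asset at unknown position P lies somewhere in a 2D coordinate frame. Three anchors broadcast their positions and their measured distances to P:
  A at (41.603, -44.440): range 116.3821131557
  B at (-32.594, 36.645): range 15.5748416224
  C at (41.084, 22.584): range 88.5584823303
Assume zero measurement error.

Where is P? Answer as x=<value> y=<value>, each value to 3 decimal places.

x=-47.081 y=30.926

eq1: (x − 41.603)² + (y + 44.440)² = 116.3821131557²
eq2: (x + 32.594)² + (y − 36.645)² = 15.5748416224²
eq3: (x − 41.084)² + (y − 22.584)² = 88.5584823303²
eq2−eq1, eq2−eq3 (x²,y² cancel):
  148.394·x − 162.170·y = -12001.722223
  147.356·x − 28.122·y = -7807.321850
det = 148.394·-28.122 − -162.170·147.356 = 19723.586452
x = (-12001.722223·-28.122 − -162.170·-7807.321850) / 19723.586452 = -47.080735
y = (148.394·-7807.321850 − -12001.722223·147.356) / 19723.586452 = 30.925717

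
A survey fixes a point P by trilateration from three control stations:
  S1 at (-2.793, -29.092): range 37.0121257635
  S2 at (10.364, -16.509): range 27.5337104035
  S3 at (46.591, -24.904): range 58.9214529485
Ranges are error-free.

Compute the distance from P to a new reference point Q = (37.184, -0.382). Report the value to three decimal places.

eq1: (x + 2.793)² + (y + 29.092)² = 37.0121257635²
eq2: (x − 10.364)² + (y + 16.509)² = 27.5337104035²
eq3: (x − 46.591)² + (y + 24.904)² = 58.9214529485²
eq2−eq3, eq2−eq1 (x²,y² cancel):
  72.454·x − 16.790·y = -302.661489
  -26.314·x − 25.166·y = -137.606509
det = 72.454·-25.166 − -16.790·-26.314 = -2265.189424
x = (-302.661489·-25.166 − -16.790·-137.606509) / -2265.189424 = -2.342570
y = (72.454·-137.606509 − -302.661489·-26.314) / -2265.189424 = 7.917385
|P − Q| = √((-2.342570 − 37.184)² + (7.917385 − -0.382)²) = 40.388483

40.388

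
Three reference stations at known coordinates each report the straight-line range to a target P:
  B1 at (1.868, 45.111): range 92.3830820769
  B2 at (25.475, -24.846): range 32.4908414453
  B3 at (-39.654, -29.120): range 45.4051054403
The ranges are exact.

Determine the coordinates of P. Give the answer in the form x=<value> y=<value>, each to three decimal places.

x=1.965 y=-47.272

eq1: (x − 1.868)² + (y − 45.111)² = 92.3830820769²
eq2: (x − 25.475)² + (y + 24.846)² = 32.4908414453²
eq3: (x + 39.654)² + (y + 29.120)² = 45.4051054403²
eq3−eq2, eq3−eq1 (x²,y² cancel):
  130.258·x + 8.548·y = -148.145953
  83.044·x + 148.462·y = -6854.932625
det = 130.258·148.462 − 8.548·83.044 = 18628.503084
x = (-148.145953·148.462 − 8.548·-6854.932625) / 18628.503084 = 1.964834
y = (130.258·-6854.932625 − -148.145953·83.044) / 18628.503084 = -47.272031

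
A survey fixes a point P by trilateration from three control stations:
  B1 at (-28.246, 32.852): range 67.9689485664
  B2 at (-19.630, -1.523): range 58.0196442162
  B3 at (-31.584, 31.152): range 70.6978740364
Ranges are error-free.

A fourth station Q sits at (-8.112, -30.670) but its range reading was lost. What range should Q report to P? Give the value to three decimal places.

eq1: (x + 28.246)² + (y − 32.852)² = 67.9689485664²
eq2: (x + 19.630)² + (y + 1.523)² = 58.0196442162²
eq3: (x + 31.584)² + (y − 31.152)² = 70.6978740364²
eq2−eq1, eq2−eq3 (x²,y² cancel):
  -17.232·x + 68.750·y = 235.935137
  -23.908·x + 65.350·y = -51.570547
det = -17.232·65.350 − 68.750·-23.908 = 517.563800
x = (235.935137·65.350 − 68.750·-51.570547) / 517.563800 = 36.640577
y = (-17.232·-51.570547 − 235.935137·-23.908) / 517.563800 = 12.615645
|P − Q| = √((36.640577 − -8.112)² + (12.615645 − -30.670)²) = 62.261065

62.261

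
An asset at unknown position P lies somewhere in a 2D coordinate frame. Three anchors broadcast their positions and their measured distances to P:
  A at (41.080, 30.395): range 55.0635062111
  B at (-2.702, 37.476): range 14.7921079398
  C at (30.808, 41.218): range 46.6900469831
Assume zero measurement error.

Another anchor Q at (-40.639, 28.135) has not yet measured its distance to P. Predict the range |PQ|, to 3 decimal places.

eq1: (x − 41.080)² + (y − 30.395)² = 55.0635062111²
eq2: (x + 2.702)² + (y − 37.476)² = 14.7921079398²
eq3: (x − 30.808)² + (y − 41.218)² = 46.6900469831²
eq1−eq3, eq1−eq2 (x²,y² cancel):
  -20.544·x + 21.646·y = 888.663192
  -87.564·x + 14.162·y = 1613.512214
det = -20.544·14.162 − 21.646·-87.564 = 1604.466216
x = (888.663192·14.162 − 21.646·1613.512214) / 1604.466216 = -13.924156
y = (-20.544·1613.512214 − 888.663192·-87.564) / 1604.466216 = 27.839108
|P − Q| = √((-13.924156 − -40.639)² + (27.839108 − 28.135)²) = 26.716483

26.716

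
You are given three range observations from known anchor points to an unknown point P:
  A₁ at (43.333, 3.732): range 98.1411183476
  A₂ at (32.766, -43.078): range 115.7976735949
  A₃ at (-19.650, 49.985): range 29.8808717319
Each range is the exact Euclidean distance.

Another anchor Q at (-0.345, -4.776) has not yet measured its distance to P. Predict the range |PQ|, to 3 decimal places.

65.314

eq1: (x − 43.333)² + (y − 3.732)² = 98.1411183476²
eq2: (x − 32.766)² + (y + 43.078)² = 115.7976735949²
eq3: (x + 19.650)² + (y − 49.985)² = 29.8808717319²
eq2−eq3, eq2−eq1 (x²,y² cancel):
  -104.832·x + 186.126·y = 12471.532600
  21.134·x + 93.620·y = 2739.773972
det = -104.832·93.620 − 186.126·21.134 = -13747.958724
x = (12471.532600·93.620 − 186.126·2739.773972) / -13747.958724 = -47.835590
y = (-104.832·2739.773972 − 12471.532600·21.134) / -13747.958724 = 40.063355
|P − Q| = √((-47.835590 − -0.345)² + (40.063355 − -4.776)²) = 65.314040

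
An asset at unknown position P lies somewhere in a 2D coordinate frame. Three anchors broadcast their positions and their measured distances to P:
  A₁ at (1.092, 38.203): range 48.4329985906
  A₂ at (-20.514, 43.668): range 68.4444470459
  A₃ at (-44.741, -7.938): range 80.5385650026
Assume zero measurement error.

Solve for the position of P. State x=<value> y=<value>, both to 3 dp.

x=34.968 y=3.589

eq1: (x − 1.092)² + (y − 38.203)² = 48.4329985906²
eq2: (x + 20.514)² + (y − 43.668)² = 68.4444470459²
eq3: (x + 44.741)² + (y + 7.938)² = 80.5385650026²
eq2−eq1, eq2−eq3 (x²,y² cancel):
  43.212·x − 10.930·y = 1471.830232
  -48.454·x − 103.212·y = -2064.767616
det = 43.212·-103.212 − -10.930·-48.454 = -4989.599164
x = (1471.830232·-103.212 − -10.930·-2064.767616) / -4989.599164 = 34.968431
y = (43.212·-2064.767616 − 1471.830232·-48.454) / -4989.599164 = 3.588801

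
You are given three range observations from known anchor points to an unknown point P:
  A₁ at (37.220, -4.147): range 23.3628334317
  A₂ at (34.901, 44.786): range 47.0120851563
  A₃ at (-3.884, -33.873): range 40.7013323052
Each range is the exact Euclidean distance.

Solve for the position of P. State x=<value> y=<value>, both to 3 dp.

x=14.766 y=2.304

eq1: (x − 37.220)² + (y + 4.147)² = 23.3628334317²
eq2: (x − 34.901)² + (y − 44.786)² = 47.0120851563²
eq3: (x + 3.884)² + (y + 33.873)² = 40.7013323052²
eq2−eq1, eq2−eq3 (x²,y² cancel):
  4.638·x − 97.866·y = -157.025423
  -77.570·x − 157.318·y = -1507.862313
det = 4.638·-157.318 − -97.866·-77.570 = -8321.106504
x = (-157.025423·-157.318 − -97.866·-1507.862313) / -8321.106504 = 14.765528
y = (4.638·-1507.862313 − -157.025423·-77.570) / -8321.106504 = 2.304252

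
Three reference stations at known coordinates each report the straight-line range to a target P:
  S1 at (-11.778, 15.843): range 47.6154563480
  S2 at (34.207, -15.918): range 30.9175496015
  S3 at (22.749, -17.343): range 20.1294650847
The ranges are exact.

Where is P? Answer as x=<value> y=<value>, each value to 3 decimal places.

x=5.906 y=-28.367

eq1: (x + 11.778)² + (y − 15.843)² = 47.6154563480²
eq2: (x − 34.207)² + (y + 15.918)² = 30.9175496015²
eq3: (x − 22.749)² + (y + 17.343)² = 20.1294650847²
eq1−eq2, eq1−eq3 (x²,y² cancel):
  91.970·x − 63.522·y = 2345.116450
  69.054·x − 66.372·y = 2290.611036
det = 91.970·-66.372 − -63.522·69.054 = -1717.784652
x = (2345.116450·-66.372 − -63.522·2290.611036) / -1717.784652 = 5.906372
y = (91.970·2290.611036 − 2345.116450·69.054) / -1717.784652 = -28.366667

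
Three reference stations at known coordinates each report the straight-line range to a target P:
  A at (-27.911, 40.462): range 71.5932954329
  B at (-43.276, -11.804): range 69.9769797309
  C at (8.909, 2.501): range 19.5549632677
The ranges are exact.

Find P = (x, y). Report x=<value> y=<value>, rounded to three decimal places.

x=26.469 y=-6.105

eq1: (x + 27.911)² + (y − 40.462)² = 71.5932954329²
eq2: (x + 43.276)² + (y + 11.804)² = 69.9769797309²
eq3: (x − 8.909)² + (y − 2.501)² = 19.5549632677²
eq1−eq2, eq1−eq3 (x²,y² cancel):
  -30.730·x − 104.532·y = -175.228514
  73.640·x − 75.922·y = 2412.631280
det = -30.730·-75.922 − -104.532·73.640 = 10030.819540
x = (-175.228514·-75.922 − -104.532·2412.631280) / 10030.819540 = 26.468512
y = (-30.730·2412.631280 − -175.228514·73.640) / 10030.819540 = -6.104818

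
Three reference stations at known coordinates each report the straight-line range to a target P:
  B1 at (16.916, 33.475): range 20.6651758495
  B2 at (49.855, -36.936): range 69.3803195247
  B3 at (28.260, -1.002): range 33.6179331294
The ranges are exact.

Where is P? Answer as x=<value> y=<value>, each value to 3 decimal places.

x=37.470 y=31.330

eq1: (x − 16.916)² + (y − 33.475)² = 20.6651758495²
eq2: (x − 49.855)² + (y + 36.936)² = 69.3803195247²
eq3: (x − 28.260)² + (y + 1.002)² = 33.6179331294²
eq1−eq2, eq1−eq3 (x²,y² cancel):
  65.878·x − 140.822·y = -1943.516804
  22.688·x − 68.954·y = -1310.211012
det = 65.878·-68.954 − -140.822·22.688 = -1347.582076
x = (-1943.516804·-68.954 − -140.822·-1310.211012) / -1347.582076 = 37.469538
y = (65.878·-1310.211012 − -1943.516804·22.688) / -1347.582076 = 31.329870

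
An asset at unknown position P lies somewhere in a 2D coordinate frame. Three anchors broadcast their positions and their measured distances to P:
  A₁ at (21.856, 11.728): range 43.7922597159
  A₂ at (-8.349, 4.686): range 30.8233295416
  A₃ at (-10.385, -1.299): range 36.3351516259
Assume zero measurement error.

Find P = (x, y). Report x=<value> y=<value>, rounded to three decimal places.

x=-15.438 y=34.683

eq1: (x − 21.856)² + (y − 11.728)² = 43.7922597159²
eq2: (x + 8.349)² + (y − 4.686)² = 30.8233295416²
eq3: (x + 10.385)² + (y + 1.299)² = 36.3351516259²
eq3−eq1, eq3−eq2 (x²,y² cancel):
  64.482·x + 26.054·y = -91.823673
  4.072·x + 11.970·y = 352.294371
det = 64.482·11.970 − 26.054·4.072 = 665.757652
x = (-91.823673·11.970 − 26.054·352.294371) / 665.757652 = -15.437760
y = (64.482·352.294371 − -91.823673·4.072) / 665.757652 = 34.683119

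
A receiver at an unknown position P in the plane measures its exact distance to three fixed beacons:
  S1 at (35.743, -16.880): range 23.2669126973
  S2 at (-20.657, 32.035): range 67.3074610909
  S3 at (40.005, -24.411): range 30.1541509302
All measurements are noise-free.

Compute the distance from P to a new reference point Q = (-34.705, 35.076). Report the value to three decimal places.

81.471

eq1: (x − 35.743)² + (y + 16.880)² = 23.2669126973²
eq2: (x + 20.657)² + (y − 32.035)² = 67.3074610909²
eq3: (x − 40.005)² + (y + 24.411)² = 30.1541509302²
eq3−eq2, eq3−eq1 (x²,y² cancel):
  -121.324·x + 112.892·y = -4364.365572
  -8.524·x + 15.062·y = -265.876905
det = -121.324·15.062 − 112.892·-8.524 = -865.090680
x = (-4364.365572·15.062 − 112.892·-265.876905) / -865.090680 = 41.291277
y = (-121.324·-265.876905 − -4364.365572·-8.524) / -865.090680 = 5.715704
|P − Q| = √((41.291277 − -34.705)² + (5.715704 − 35.076)²) = 81.470615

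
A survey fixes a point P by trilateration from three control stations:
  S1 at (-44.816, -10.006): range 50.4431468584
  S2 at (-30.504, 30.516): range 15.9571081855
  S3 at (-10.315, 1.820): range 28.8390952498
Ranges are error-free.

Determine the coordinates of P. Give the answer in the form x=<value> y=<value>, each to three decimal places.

eq1: (x + 44.816)² + (y + 10.006)² = 50.4431468584²
eq2: (x + 30.504)² + (y − 30.516)² = 15.9571081855²
eq3: (x + 10.315)² + (y − 1.820)² = 28.8390952498²
eq2−eq3, eq2−eq1 (x²,y² cancel):
  40.378·x − 57.392·y = -2329.072760
  -28.624·x − 81.044·y = -2043.008143
det = 40.378·-81.044 − -57.392·-28.624 = -4915.183240
x = (-2329.072760·-81.044 − -57.392·-2043.008143) / -4915.183240 = -14.547789
y = (40.378·-2043.008143 − -2329.072760·-28.624) / -4915.183240 = 30.346775

x=-14.548 y=30.347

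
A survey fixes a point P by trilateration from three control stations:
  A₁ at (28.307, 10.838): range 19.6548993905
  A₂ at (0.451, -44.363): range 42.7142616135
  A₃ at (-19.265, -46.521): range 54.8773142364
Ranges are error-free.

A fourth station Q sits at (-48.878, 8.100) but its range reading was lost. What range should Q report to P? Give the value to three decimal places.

eq1: (x − 28.307)² + (y − 10.838)² = 19.6548993905²
eq2: (x − 0.451)² + (y + 44.363)² = 42.7142616135²
eq3: (x + 19.265)² + (y + 46.521)² = 54.8773142364²
eq3−eq2, eq3−eq1 (x²,y² cancel):
  39.432·x + 4.316·y = 619.946977
  95.144·x + 114.718·y = 1008.609375
det = 39.432·114.718 − 4.316·95.144 = 4112.918672
x = (619.946977·114.718 − 4.316·1008.609375) / 4112.918672 = 16.233221
y = (39.432·1008.609375 − 619.946977·95.144) / 4112.918672 = -4.671318
|P − Q| = √((16.233221 − -48.878)² + (-4.671318 − 8.100)²) = 66.351923

66.352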